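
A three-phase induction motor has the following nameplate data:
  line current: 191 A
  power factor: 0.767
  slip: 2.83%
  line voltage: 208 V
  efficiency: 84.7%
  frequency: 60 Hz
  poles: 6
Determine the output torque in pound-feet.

270 lb·ft

P_in = √3·V·I·cosφ = 1.732 × 208 × 191 × 0.767 = 52776 W
P_out = η·P_in = 0.847 × 52776 = 44701 W
n_s = 120×60/6 = 1200 rpm; n = 1200×(1−0.0283) = 1166 rpm
ω = 2π×1166/60 = 122.1 rad/s
τ = P_out/ω = 44701/122.1 = 366.1 N·m
In lb·ft: 366.1/1.356 = 270 lb·ft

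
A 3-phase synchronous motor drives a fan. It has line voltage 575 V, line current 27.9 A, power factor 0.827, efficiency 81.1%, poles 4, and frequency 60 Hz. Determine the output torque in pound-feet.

72.9 lb·ft

P_in = √3·V·I·cosφ = 1.732 × 575 × 27.9 × 0.827 = 22979 W
P_out = η·P_in = 0.811 × 22979 = 18636 W
n = n_s = 120×60/4 = 1800 rpm (synchronous)
ω = 2π×1800/60 = 188.5 rad/s
τ = P_out/ω = 18636/188.5 = 98.86 N·m
In lb·ft: 98.86/1.356 = 72.9 lb·ft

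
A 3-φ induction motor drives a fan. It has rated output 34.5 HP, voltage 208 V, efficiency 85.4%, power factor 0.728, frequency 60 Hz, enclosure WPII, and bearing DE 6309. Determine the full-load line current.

P_out = 34.5 × 746 = 25737 W
P_in = P_out / η = 25737 / 0.854 = 30137 W
I_L = P_in / (√3·V_L·cosφ) = 30137 / (1.732 × 208 × 0.728) = 115 A

115 A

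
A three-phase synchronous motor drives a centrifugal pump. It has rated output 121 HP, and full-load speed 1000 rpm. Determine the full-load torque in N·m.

862 N·m

P_out = 121 × 746 = 90266 W
ω = 2π × 1000/60 = 104.7 rad/s
τ = P_out/ω = 90266/104.7 = 862 N·m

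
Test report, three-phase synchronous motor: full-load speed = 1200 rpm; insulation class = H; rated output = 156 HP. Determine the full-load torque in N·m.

P_out = 156 × 746 = 116376 W
ω = 2π × 1200/60 = 125.7 rad/s
τ = P_out/ω = 116376/125.7 = 926 N·m

926 N·m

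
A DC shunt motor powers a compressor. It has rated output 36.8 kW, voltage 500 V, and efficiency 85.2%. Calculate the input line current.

P_out = 36.8 kW = 36800 W
P_in = P_out / η = 36800 / 0.852 = 43192 W
I = P_in / V = 43192 / 500 = 86.4 A

86.4 A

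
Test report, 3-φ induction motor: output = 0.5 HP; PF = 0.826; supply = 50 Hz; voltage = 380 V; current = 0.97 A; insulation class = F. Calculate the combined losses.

154 W

P_in = √3·V·I·cosφ = 1.732×380×0.97×0.826 = 527 W
P_out = 0.5×746 = 373 W
Losses = P_in − P_out = 527 − 373 = 154 W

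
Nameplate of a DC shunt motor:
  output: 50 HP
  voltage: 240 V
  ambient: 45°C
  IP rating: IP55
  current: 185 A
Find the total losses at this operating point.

7.1 kW

P_in = V·I = 240×185 = 44400 W
P_out = 50×746 = 37300 W
Losses = P_in − P_out = 44400 − 37300 = 7100 W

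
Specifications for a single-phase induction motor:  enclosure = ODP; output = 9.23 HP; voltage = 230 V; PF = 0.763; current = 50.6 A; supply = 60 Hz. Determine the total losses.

1.99 kW

P_in = V·I·cosφ = 230×50.6×0.763 = 8880 W
P_out = 9.23×746 = 6886 W
Losses = P_in − P_out = 8880 − 6886 = 1994 W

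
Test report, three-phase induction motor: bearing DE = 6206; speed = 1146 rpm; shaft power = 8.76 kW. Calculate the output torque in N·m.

73 N·m

ω = 2π × 1146/60 = 120 rad/s
τ = P/ω = 8760/120 = 73 N·m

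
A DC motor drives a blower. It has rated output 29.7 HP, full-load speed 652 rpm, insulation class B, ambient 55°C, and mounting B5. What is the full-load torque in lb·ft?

239 lb·ft

P_out = 29.7 × 746 = 22156 W
ω = 2π × 652/60 = 68.28 rad/s
τ = P_out/ω = 22156/68.28 = 324.5 N·m
In lb·ft: 324.5/1.356 = 239 lb·ft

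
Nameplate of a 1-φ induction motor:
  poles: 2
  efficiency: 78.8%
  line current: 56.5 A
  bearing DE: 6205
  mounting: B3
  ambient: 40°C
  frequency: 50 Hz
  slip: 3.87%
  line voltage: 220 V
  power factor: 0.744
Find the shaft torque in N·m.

P_in = V·I·cosφ = 220 × 56.5 × 0.744 = 9248 W
P_out = η·P_in = 0.788 × 9248 = 7287 W
n_s = 120×50/2 = 3000 rpm; n = 3000×(1−0.0387) = 2884 rpm
ω = 2π×2884/60 = 302 rad/s
τ = P_out/ω = 7287/302 = 24.1 N·m

24.1 N·m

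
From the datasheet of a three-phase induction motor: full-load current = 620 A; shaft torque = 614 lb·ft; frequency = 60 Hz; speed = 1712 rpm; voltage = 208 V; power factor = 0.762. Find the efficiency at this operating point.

87.7 %

τ = 614 lb·ft × 1.356 = 832.6 N·m
ω = 2π × 1712/60 = 179.3 rad/s; P_out = τω = 832.6 × 179.3 = 149285 W
P_in = √3·V_L·I_L·cosφ = 1.732 × 208 × 620 × 0.762 = 170199 W
η = P_out / P_in = 149285 / 170199 = 0.877 = 87.7%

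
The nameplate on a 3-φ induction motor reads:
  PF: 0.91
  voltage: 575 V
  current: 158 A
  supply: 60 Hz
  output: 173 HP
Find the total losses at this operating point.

14100 W

P_in = √3·V·I·cosφ = 1.732×575×158×0.91 = 143191 W
P_out = 173×746 = 129058 W
Losses = P_in − P_out = 143191 − 129058 = 14133 W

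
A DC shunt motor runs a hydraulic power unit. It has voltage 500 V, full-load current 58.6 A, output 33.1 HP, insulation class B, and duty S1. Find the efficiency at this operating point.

84.3 %

P_out = 33.1 × 746 = 24693 W
P_in = V·I = 500 × 58.6 = 29300 W
η = P_out / P_in = 24693 / 29300 = 0.843 = 84.3%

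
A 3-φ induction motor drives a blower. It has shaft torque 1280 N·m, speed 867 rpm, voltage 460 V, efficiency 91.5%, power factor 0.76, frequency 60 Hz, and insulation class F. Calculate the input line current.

210 A

ω = 2π×867/60 = 90.79 rad/s; P_out = τω = 1280 × 90.79 = 116211 W
P_in = P_out / η = 116211 / 0.915 = 127007 W
I_L = P_in / (√3·V_L·cosφ) = 127007 / (1.732 × 460 × 0.76) = 210 A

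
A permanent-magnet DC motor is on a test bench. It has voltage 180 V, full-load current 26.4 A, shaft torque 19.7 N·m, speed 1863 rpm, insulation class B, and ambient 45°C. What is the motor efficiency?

ω = 2π × 1863/60 = 195.1 rad/s; P_out = τω = 19.7 × 195.1 = 3843 W
P_in = V·I = 180 × 26.4 = 4752 W
η = P_out / P_in = 3843 / 4752 = 0.809 = 80.9%

80.9 %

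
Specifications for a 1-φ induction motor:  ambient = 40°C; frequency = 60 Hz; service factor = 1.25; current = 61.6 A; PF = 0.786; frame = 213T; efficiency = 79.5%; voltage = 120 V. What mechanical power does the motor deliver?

P_in = V·I·cosφ = 120 × 61.6 × 0.786 = 5810 W
P_out = η·P_in = 0.795 × 5810 = 4619 W

4.62 kW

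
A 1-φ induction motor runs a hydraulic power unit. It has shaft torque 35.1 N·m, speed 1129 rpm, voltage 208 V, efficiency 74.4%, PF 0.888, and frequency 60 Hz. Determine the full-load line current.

ω = 2π×1129/60 = 118.2 rad/s; P_out = τω = 35.1 × 118.2 = 4149 W
P_in = P_out / η = 4149 / 0.744 = 5577 W
I = P_in / (V·cosφ) = 5577 / (208 × 0.888) = 30.2 A

30.2 A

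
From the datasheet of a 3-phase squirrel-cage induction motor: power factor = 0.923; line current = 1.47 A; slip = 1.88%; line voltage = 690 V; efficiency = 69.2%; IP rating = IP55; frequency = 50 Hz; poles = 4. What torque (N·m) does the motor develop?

7.28 N·m

P_in = √3·V·I·cosφ = 1.732 × 690 × 1.47 × 0.923 = 1621 W
P_out = η·P_in = 0.692 × 1621 = 1122 W
n_s = 120×50/4 = 1500 rpm; n = 1500×(1−0.0188) = 1472 rpm
ω = 2π×1472/60 = 154.1 rad/s
τ = P_out/ω = 1122/154.1 = 7.28 N·m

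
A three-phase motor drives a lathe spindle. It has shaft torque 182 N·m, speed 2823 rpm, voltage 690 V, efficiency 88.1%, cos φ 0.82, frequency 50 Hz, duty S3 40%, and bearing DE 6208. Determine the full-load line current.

ω = 2π×2823/60 = 295.6 rad/s; P_out = τω = 182 × 295.6 = 53799 W
P_in = P_out / η = 53799 / 0.881 = 61066 W
I_L = P_in / (√3·V_L·cosφ) = 61066 / (1.732 × 690 × 0.82) = 62.3 A

62.3 A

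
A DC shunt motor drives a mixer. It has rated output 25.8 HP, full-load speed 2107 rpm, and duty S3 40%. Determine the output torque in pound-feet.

64.3 lb·ft

P_out = 25.8 × 746 = 19247 W
ω = 2π × 2107/60 = 220.6 rad/s
τ = P_out/ω = 19247/220.6 = 87.25 N·m
In lb·ft: 87.25/1.356 = 64.3 lb·ft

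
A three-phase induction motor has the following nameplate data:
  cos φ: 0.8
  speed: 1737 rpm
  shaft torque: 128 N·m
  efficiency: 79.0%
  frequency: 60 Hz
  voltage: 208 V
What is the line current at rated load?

ω = 2π×1737/60 = 181.9 rad/s; P_out = τω = 128 × 181.9 = 23283 W
P_in = P_out / η = 23283 / 0.790 = 29472 W
I_L = P_in / (√3·V_L·cosφ) = 29472 / (1.732 × 208 × 0.8) = 102 A

102 A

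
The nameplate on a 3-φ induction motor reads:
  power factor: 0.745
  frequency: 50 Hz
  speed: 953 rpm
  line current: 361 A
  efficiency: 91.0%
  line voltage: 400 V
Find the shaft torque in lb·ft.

P_in = √3·V·I·cosφ = 1.732 × 400 × 361 × 0.745 = 186325 W
P_out = η·P_in = 0.91 × 186325 = 169556 W
n = 953 rpm
ω = 2π×953/60 = 99.8 rad/s
τ = P_out/ω = 169556/99.8 = 1699 N·m
In lb·ft: 1699/1.356 = 1250 lb·ft

1250 lb·ft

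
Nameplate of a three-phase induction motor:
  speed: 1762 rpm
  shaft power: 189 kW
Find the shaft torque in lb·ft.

755 lb·ft

ω = 2π × 1762/60 = 184.5 rad/s
τ = P/ω = 189000/184.5 = 1024 N·m
In lb·ft: 1024/1.356 = 755 lb·ft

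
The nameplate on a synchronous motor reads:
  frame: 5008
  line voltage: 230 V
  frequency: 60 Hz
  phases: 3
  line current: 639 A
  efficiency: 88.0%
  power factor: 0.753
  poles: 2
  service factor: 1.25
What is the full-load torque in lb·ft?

P_in = √3·V·I·cosφ = 1.732 × 230 × 639 × 0.753 = 191678 W
P_out = η·P_in = 0.88 × 191678 = 168677 W
n = n_s = 120×60/2 = 3600 rpm (synchronous)
ω = 2π×3600/60 = 377 rad/s
τ = P_out/ω = 168677/377 = 447.4 N·m
In lb·ft: 447.4/1.356 = 330 lb·ft

330 lb·ft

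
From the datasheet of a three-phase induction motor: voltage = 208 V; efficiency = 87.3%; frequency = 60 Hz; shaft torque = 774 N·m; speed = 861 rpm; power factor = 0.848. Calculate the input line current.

ω = 2π×861/60 = 90.16 rad/s; P_out = τω = 774 × 90.16 = 69784 W
P_in = P_out / η = 69784 / 0.873 = 79936 W
I_L = P_in / (√3·V_L·cosφ) = 79936 / (1.732 × 208 × 0.848) = 262 A

262 A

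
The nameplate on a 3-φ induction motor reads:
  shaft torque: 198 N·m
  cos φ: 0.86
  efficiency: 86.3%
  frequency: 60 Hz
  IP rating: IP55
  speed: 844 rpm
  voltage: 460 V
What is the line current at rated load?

29.6 A

ω = 2π×844/60 = 88.38 rad/s; P_out = τω = 198 × 88.38 = 17499 W
P_in = P_out / η = 17499 / 0.863 = 20277 W
I_L = P_in / (√3·V_L·cosφ) = 20277 / (1.732 × 460 × 0.86) = 29.6 A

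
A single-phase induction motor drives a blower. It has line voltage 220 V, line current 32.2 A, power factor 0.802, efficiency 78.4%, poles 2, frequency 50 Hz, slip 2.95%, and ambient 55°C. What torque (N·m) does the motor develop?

14.6 N·m

P_in = V·I·cosφ = 220 × 32.2 × 0.802 = 5681 W
P_out = η·P_in = 0.784 × 5681 = 4454 W
n_s = 120×50/2 = 3000 rpm; n = 3000×(1−0.0295) = 2912 rpm
ω = 2π×2912/60 = 304.9 rad/s
τ = P_out/ω = 4454/304.9 = 14.6 N·m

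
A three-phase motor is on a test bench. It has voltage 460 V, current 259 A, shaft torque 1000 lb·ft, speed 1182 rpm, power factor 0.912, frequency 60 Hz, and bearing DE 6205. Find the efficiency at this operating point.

τ = 1000 lb·ft × 1.356 = 1356 N·m
ω = 2π × 1182/60 = 123.8 rad/s; P_out = τω = 1356 × 123.8 = 167873 W
P_in = √3·V_L·I_L·cosφ = 1.732 × 460 × 259 × 0.912 = 188192 W
η = P_out / P_in = 167873 / 188192 = 0.892 = 89.2%

89.2 %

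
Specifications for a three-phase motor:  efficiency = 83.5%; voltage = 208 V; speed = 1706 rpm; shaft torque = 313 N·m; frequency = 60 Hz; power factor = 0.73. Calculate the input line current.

ω = 2π×1706/60 = 178.7 rad/s; P_out = τω = 313 × 178.7 = 55933 W
P_in = P_out / η = 55933 / 0.835 = 66986 W
I_L = P_in / (√3·V_L·cosφ) = 66986 / (1.732 × 208 × 0.73) = 255 A

255 A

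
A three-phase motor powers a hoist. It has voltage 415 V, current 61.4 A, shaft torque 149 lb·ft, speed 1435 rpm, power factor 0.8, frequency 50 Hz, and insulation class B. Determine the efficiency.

86.0 %

τ = 149 lb·ft × 1.356 = 202 N·m
ω = 2π × 1435/60 = 150.3 rad/s; P_out = τω = 202 × 150.3 = 30361 W
P_in = √3·V_L·I_L·cosφ = 1.732 × 415 × 61.4 × 0.8 = 35306 W
η = P_out / P_in = 30361 / 35306 = 0.860 = 86.0%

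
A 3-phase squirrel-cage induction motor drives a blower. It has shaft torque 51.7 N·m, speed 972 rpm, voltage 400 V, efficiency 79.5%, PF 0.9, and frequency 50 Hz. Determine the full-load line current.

ω = 2π×972/60 = 101.8 rad/s; P_out = τω = 51.7 × 101.8 = 5263 W
P_in = P_out / η = 5263 / 0.795 = 6620 W
I_L = P_in / (√3·V_L·cosφ) = 6620 / (1.732 × 400 × 0.9) = 10.6 A

10.6 A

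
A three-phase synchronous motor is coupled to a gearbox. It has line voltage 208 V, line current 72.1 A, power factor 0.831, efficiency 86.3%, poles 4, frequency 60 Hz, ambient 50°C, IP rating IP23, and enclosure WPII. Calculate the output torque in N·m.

98.8 N·m

P_in = √3·V·I·cosφ = 1.732 × 208 × 72.1 × 0.831 = 21585 W
P_out = η·P_in = 0.863 × 21585 = 18628 W
n = n_s = 120×60/4 = 1800 rpm (synchronous)
ω = 2π×1800/60 = 188.5 rad/s
τ = P_out/ω = 18628/188.5 = 98.8 N·m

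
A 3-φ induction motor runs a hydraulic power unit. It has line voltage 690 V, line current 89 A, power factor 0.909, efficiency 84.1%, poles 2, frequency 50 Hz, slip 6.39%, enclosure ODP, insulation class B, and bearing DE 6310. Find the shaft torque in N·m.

P_in = √3·V·I·cosφ = 1.732 × 690 × 89 × 0.909 = 96683 W
P_out = η·P_in = 0.841 × 96683 = 81310 W
n_s = 120×50/2 = 3000 rpm; n = 3000×(1−0.0639) = 2808 rpm
ω = 2π×2808/60 = 294.1 rad/s
τ = P_out/ω = 81310/294.1 = 276 N·m

276 N·m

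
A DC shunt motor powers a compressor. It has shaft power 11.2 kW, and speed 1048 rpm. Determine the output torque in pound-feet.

ω = 2π × 1048/60 = 109.7 rad/s
τ = P/ω = 11200/109.7 = 102.1 N·m
In lb·ft: 102.1/1.356 = 75.3 lb·ft

75.3 lb·ft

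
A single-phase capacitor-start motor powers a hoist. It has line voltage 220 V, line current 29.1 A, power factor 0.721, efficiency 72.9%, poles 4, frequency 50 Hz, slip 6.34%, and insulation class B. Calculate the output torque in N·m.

22.9 N·m

P_in = V·I·cosφ = 220 × 29.1 × 0.721 = 4616 W
P_out = η·P_in = 0.729 × 4616 = 3365 W
n_s = 120×50/4 = 1500 rpm; n = 1500×(1−0.0634) = 1405 rpm
ω = 2π×1405/60 = 147.1 rad/s
τ = P_out/ω = 3365/147.1 = 22.9 N·m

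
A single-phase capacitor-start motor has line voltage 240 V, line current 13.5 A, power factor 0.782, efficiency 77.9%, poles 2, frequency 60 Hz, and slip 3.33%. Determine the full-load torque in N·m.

5.42 N·m

P_in = V·I·cosφ = 240 × 13.5 × 0.782 = 2534 W
P_out = η·P_in = 0.779 × 2534 = 1974 W
n_s = 120×60/2 = 3600 rpm; n = 3600×(1−0.0333) = 3480 rpm
ω = 2π×3480/60 = 364.4 rad/s
τ = P_out/ω = 1974/364.4 = 5.42 N·m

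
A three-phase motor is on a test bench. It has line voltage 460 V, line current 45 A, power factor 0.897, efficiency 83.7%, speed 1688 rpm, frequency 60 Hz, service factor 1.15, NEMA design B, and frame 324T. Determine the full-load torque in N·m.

152 N·m

P_in = √3·V·I·cosφ = 1.732 × 460 × 45 × 0.897 = 32160 W
P_out = η·P_in = 0.837 × 32160 = 26918 W
n = 1688 rpm
ω = 2π×1688/60 = 176.8 rad/s
τ = P_out/ω = 26918/176.8 = 152 N·m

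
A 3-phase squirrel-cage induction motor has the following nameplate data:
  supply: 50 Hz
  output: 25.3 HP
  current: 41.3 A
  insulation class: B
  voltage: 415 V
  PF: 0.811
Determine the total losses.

5200 W

P_in = √3·V·I·cosφ = 1.732×415×41.3×0.811 = 24075 W
P_out = 25.3×746 = 18874 W
Losses = P_in − P_out = 24075 − 18874 = 5201 W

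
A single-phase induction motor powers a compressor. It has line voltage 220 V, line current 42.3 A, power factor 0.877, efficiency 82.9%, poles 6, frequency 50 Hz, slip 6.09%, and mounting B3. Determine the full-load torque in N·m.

P_in = V·I·cosφ = 220 × 42.3 × 0.877 = 8161 W
P_out = η·P_in = 0.829 × 8161 = 6765 W
n_s = 120×50/6 = 1000 rpm; n = 1000×(1−0.0609) = 939 rpm
ω = 2π×939/60 = 98.33 rad/s
τ = P_out/ω = 6765/98.33 = 68.8 N·m

68.8 N·m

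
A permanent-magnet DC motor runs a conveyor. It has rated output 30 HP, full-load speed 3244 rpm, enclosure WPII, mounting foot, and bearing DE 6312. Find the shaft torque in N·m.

P_out = 30 × 746 = 22380 W
ω = 2π × 3244/60 = 339.7 rad/s
τ = P_out/ω = 22380/339.7 = 65.9 N·m

65.9 N·m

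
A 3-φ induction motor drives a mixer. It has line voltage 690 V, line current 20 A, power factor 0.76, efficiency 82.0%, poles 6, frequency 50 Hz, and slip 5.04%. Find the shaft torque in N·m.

P_in = √3·V·I·cosφ = 1.732 × 690 × 20 × 0.76 = 18165 W
P_out = η·P_in = 0.82 × 18165 = 14895 W
n_s = 120×50/6 = 1000 rpm; n = 1000×(1−0.0504) = 950 rpm
ω = 2π×950/60 = 99.48 rad/s
τ = P_out/ω = 14895/99.48 = 150 N·m

150 N·m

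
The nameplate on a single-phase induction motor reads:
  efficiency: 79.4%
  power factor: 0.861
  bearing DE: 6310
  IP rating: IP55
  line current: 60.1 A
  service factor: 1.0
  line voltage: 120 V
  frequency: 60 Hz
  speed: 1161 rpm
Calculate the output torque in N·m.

40.6 N·m

P_in = V·I·cosφ = 120 × 60.1 × 0.861 = 6210 W
P_out = η·P_in = 0.794 × 6210 = 4931 W
n = 1161 rpm
ω = 2π×1161/60 = 121.6 rad/s
τ = P_out/ω = 4931/121.6 = 40.6 N·m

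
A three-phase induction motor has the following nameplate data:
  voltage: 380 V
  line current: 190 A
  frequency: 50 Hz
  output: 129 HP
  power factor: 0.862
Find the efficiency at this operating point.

89.3 %

P_out = 129 × 746 = 96234 W
P_in = √3·V_L·I_L·cosφ = 1.732 × 380 × 190 × 0.862 = 107793 W
η = P_out / P_in = 96234 / 107793 = 0.893 = 89.3%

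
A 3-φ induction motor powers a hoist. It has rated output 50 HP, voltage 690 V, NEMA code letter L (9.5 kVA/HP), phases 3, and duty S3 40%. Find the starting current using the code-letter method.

S_LR = 9.5 × 50 = 475 kVA
I_LR = S_LR/(√3·V_L) = 475000/(1.732×690) = 397 A

397 A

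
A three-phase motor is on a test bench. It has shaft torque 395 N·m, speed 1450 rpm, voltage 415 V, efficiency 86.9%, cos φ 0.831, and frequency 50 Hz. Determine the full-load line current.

116 A

ω = 2π×1450/60 = 151.8 rad/s; P_out = τω = 395 × 151.8 = 59961 W
P_in = P_out / η = 59961 / 0.869 = 69000 W
I_L = P_in / (√3·V_L·cosφ) = 69000 / (1.732 × 415 × 0.831) = 116 A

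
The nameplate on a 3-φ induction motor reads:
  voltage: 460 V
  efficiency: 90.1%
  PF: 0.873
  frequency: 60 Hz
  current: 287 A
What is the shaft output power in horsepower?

241 HP

P_in = √3·V·I·cosφ = 1.732 × 460 × 287 × 0.873 = 199619 W
P_out = η·P_in = 0.901 × 199619 = 179857 W
= 179857/746 = 241 HP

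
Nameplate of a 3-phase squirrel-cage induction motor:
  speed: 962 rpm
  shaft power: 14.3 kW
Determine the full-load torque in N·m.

ω = 2π × 962/60 = 100.7 rad/s
τ = P/ω = 14300/100.7 = 142 N·m

142 N·m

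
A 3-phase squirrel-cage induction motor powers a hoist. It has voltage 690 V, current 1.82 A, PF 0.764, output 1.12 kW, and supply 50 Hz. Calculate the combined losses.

542 W

P_in = √3·V·I·cosφ = 1.732×690×1.82×0.764 = 1662 W
P_out = 1120 W
Losses = P_in − P_out = 1662 − 1120 = 542 W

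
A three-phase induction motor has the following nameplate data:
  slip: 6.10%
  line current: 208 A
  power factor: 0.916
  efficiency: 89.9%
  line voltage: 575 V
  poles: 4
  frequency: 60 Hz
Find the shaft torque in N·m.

P_in = √3·V·I·cosφ = 1.732 × 575 × 208 × 0.916 = 189747 W
P_out = η·P_in = 0.899 × 189747 = 170583 W
n_s = 120×60/4 = 1800 rpm; n = 1800×(1−0.061) = 1690 rpm
ω = 2π×1690/60 = 177 rad/s
τ = P_out/ω = 170583/177 = 964 N·m

964 N·m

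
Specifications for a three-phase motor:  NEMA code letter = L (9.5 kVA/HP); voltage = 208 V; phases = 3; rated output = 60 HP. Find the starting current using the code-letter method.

1580 A

S_LR = 9.5 × 60 = 570 kVA
I_LR = S_LR/(√3·V_L) = 570000/(1.732×208) = 1580 A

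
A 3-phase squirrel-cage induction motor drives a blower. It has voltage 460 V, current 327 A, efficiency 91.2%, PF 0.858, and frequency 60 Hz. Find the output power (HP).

273 HP

P_in = √3·V·I·cosφ = 1.732 × 460 × 327 × 0.858 = 223533 W
P_out = η·P_in = 0.912 × 223533 = 203862 W
= 203862/746 = 273 HP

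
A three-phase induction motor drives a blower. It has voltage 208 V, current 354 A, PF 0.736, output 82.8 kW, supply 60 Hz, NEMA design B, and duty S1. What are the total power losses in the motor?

11.1 kW

P_in = √3·V·I·cosφ = 1.732×208×354×0.736 = 93863 W
P_out = 82800 W
Losses = P_in − P_out = 93863 − 82800 = 11063 W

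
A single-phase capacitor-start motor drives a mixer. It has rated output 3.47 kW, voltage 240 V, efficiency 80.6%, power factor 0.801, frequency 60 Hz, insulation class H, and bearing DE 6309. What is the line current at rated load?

22.4 A

P_out = 3.47 kW = 3470 W
P_in = P_out / η = 3470 / 0.806 = 4305 W
I = P_in / (V·cosφ) = 4305 / (240 × 0.801) = 22.4 A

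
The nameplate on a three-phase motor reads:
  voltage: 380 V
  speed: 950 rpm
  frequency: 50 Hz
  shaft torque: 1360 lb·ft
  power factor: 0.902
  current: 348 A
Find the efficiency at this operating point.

τ = 1360 lb·ft × 1.356 = 1844 N·m
ω = 2π × 950/60 = 99.48 rad/s; P_out = τω = 1844 × 99.48 = 183441 W
P_in = √3·V_L·I_L·cosφ = 1.732 × 380 × 348 × 0.902 = 206594 W
η = P_out / P_in = 183441 / 206594 = 0.888 = 88.8%

88.8 %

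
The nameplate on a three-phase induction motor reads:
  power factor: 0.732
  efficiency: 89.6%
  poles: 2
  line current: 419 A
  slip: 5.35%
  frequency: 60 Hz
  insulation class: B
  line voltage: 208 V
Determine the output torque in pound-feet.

205 lb·ft

P_in = √3·V·I·cosφ = 1.732 × 208 × 419 × 0.732 = 110493 W
P_out = η·P_in = 0.896 × 110493 = 99002 W
n_s = 120×60/2 = 3600 rpm; n = 3600×(1−0.0535) = 3407 rpm
ω = 2π×3407/60 = 356.8 rad/s
τ = P_out/ω = 99002/356.8 = 277.5 N·m
In lb·ft: 277.5/1.356 = 205 lb·ft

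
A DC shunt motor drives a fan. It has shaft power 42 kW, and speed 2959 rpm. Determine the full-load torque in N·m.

ω = 2π × 2959/60 = 309.9 rad/s
τ = P/ω = 42000/309.9 = 136 N·m

136 N·m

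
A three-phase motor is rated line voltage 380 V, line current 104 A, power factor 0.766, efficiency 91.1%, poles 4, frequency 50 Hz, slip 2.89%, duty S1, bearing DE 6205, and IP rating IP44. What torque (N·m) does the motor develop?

P_in = √3·V·I·cosφ = 1.732 × 380 × 104 × 0.766 = 52432 W
P_out = η·P_in = 0.911 × 52432 = 47766 W
n_s = 120×50/4 = 1500 rpm; n = 1500×(1−0.0289) = 1457 rpm
ω = 2π×1457/60 = 152.6 rad/s
τ = P_out/ω = 47766/152.6 = 313 N·m

313 N·m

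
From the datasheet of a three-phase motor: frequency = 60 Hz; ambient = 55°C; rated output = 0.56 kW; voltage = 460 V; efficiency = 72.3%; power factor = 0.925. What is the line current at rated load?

P_out = 0.56 kW = 560 W
P_in = P_out / η = 560 / 0.723 = 775 W
I_L = P_in / (√3·V_L·cosφ) = 775 / (1.732 × 460 × 0.925) = 1.05 A

1.05 A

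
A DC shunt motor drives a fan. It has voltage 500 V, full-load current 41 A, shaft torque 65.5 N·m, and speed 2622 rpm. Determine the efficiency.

87.7 %

ω = 2π × 2622/60 = 274.6 rad/s; P_out = τω = 65.5 × 274.6 = 17986 W
P_in = V·I = 500 × 41 = 20500 W
η = P_out / P_in = 17986 / 20500 = 0.877 = 87.7%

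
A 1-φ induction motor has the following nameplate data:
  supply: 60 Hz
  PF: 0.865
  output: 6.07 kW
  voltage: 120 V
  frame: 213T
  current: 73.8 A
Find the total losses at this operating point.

P_in = V·I·cosφ = 120×73.8×0.865 = 7660 W
P_out = 6070 W
Losses = P_in − P_out = 7660 − 6070 = 1590 W

1.59 kW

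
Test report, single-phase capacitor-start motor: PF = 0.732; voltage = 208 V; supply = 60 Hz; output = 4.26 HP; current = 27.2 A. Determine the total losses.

P_in = V·I·cosφ = 208×27.2×0.732 = 4141 W
P_out = 4.26×746 = 3178 W
Losses = P_in − P_out = 4141 − 3178 = 963 W

963 W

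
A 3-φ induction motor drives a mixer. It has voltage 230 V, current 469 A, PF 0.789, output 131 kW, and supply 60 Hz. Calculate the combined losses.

P_in = √3·V·I·cosφ = 1.732×230×469×0.789 = 147410 W
P_out = 131000 W
Losses = P_in − P_out = 147410 − 131000 = 16410 W

16.4 kW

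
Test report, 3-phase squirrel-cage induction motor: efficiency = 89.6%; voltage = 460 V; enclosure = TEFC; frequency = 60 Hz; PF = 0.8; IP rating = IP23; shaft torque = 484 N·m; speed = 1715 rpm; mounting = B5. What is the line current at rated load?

ω = 2π×1715/60 = 179.6 rad/s; P_out = τω = 484 × 179.6 = 86926 W
P_in = P_out / η = 86926 / 0.896 = 97016 W
I_L = P_in / (√3·V_L·cosφ) = 97016 / (1.732 × 460 × 0.8) = 152 A

152 A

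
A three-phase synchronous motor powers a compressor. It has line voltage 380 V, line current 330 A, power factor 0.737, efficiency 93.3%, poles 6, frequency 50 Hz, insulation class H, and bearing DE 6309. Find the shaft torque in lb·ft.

P_in = √3·V·I·cosφ = 1.732 × 380 × 330 × 0.737 = 160071 W
P_out = η·P_in = 0.933 × 160071 = 149346 W
n = n_s = 120×50/6 = 1000 rpm (synchronous)
ω = 2π×1000/60 = 104.7 rad/s
τ = P_out/ω = 149346/104.7 = 1426 N·m
In lb·ft: 1426/1.356 = 1050 lb·ft

1050 lb·ft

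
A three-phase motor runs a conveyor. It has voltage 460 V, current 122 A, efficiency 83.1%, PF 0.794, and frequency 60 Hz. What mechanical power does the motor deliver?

P_in = √3·V·I·cosφ = 1.732 × 460 × 122 × 0.794 = 77177 W
P_out = η·P_in = 0.831 × 77177 = 64134 W

64.1 kW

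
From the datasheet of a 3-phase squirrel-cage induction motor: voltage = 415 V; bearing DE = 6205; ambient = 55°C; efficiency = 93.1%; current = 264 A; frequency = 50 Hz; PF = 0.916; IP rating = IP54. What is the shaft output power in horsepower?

P_in = √3·V·I·cosφ = 1.732 × 415 × 264 × 0.916 = 173818 W
P_out = η·P_in = 0.931 × 173818 = 161825 W
= 161825/746 = 217 HP

217 HP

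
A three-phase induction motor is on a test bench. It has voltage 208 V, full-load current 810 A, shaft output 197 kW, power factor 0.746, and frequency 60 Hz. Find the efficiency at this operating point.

90.5 %

P_out = 197 kW = 197000 W
P_in = √3·V_L·I_L·cosφ = 1.732 × 208 × 810 × 0.746 = 217688 W
η = P_out / P_in = 197000 / 217688 = 0.905 = 90.5%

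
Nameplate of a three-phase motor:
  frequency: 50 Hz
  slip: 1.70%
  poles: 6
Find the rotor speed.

983 rpm

n_s = 120f/p = 120×50/6 = 1000 rpm
n = n_s(1 − s) = 1000 × (1 − 0.017) = 983 rpm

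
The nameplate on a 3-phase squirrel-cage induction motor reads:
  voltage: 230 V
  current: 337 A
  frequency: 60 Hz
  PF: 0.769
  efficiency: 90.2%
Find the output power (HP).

125 HP

P_in = √3·V·I·cosφ = 1.732 × 230 × 337 × 0.769 = 103236 W
P_out = η·P_in = 0.902 × 103236 = 93119 W
= 93119/746 = 125 HP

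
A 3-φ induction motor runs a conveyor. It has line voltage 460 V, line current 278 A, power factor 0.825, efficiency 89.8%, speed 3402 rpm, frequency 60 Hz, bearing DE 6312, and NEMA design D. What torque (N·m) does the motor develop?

P_in = √3·V·I·cosφ = 1.732 × 460 × 278 × 0.825 = 182728 W
P_out = η·P_in = 0.898 × 182728 = 164090 W
n = 3402 rpm
ω = 2π×3402/60 = 356.3 rad/s
τ = P_out/ω = 164090/356.3 = 461 N·m

461 N·m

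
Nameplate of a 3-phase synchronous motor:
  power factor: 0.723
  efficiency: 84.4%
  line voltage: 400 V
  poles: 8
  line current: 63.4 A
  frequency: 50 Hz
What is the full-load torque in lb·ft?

252 lb·ft

P_in = √3·V·I·cosφ = 1.732 × 400 × 63.4 × 0.723 = 31757 W
P_out = η·P_in = 0.844 × 31757 = 26803 W
n = n_s = 120×50/8 = 750 rpm (synchronous)
ω = 2π×750/60 = 78.54 rad/s
τ = P_out/ω = 26803/78.54 = 341.3 N·m
In lb·ft: 341.3/1.356 = 252 lb·ft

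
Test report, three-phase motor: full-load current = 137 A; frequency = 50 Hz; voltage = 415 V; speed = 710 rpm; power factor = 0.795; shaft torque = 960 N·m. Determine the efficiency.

ω = 2π × 710/60 = 74.35 rad/s; P_out = τω = 960 × 74.35 = 71376 W
P_in = √3·V_L·I_L·cosφ = 1.732 × 415 × 137 × 0.795 = 78286 W
η = P_out / P_in = 71376 / 78286 = 0.912 = 91.2%

91.2 %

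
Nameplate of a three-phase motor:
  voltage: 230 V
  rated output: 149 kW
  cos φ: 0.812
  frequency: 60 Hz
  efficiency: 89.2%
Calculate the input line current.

516 A

P_out = 149 kW = 149000 W
P_in = P_out / η = 149000 / 0.892 = 167040 W
I_L = P_in / (√3·V_L·cosφ) = 167040 / (1.732 × 230 × 0.812) = 516 A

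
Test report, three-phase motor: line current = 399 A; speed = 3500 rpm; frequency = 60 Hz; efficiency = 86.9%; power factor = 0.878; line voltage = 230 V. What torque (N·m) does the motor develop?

P_in = √3·V·I·cosφ = 1.732 × 230 × 399 × 0.878 = 139554 W
P_out = η·P_in = 0.869 × 139554 = 121272 W
n = 3500 rpm
ω = 2π×3500/60 = 366.5 rad/s
τ = P_out/ω = 121272/366.5 = 331 N·m

331 N·m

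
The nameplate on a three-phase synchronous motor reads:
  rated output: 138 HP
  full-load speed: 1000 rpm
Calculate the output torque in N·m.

983 N·m

P_out = 138 × 746 = 102948 W
ω = 2π × 1000/60 = 104.7 rad/s
τ = P_out/ω = 102948/104.7 = 983 N·m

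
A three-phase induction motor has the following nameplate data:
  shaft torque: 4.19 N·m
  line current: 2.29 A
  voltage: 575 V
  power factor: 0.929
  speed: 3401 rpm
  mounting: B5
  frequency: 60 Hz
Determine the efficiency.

70.4 %

ω = 2π × 3401/60 = 356.2 rad/s; P_out = τω = 4.19 × 356.2 = 1492 W
P_in = √3·V_L·I_L·cosφ = 1.732 × 575 × 2.29 × 0.929 = 2119 W
η = P_out / P_in = 1492 / 2119 = 0.704 = 70.4%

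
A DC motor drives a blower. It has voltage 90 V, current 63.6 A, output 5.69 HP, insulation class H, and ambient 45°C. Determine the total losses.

1480 W

P_in = V·I = 90×63.6 = 5724 W
P_out = 5.69×746 = 4245 W
Losses = P_in − P_out = 5724 − 4245 = 1479 W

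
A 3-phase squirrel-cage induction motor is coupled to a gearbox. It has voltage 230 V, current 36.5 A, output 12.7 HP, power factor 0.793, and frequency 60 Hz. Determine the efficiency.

82.2 %

P_out = 12.7 × 746 = 9474 W
P_in = √3·V_L·I_L·cosφ = 1.732 × 230 × 36.5 × 0.793 = 11530 W
η = P_out / P_in = 9474 / 11530 = 0.822 = 82.2%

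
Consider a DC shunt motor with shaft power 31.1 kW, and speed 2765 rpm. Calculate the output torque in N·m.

107 N·m

ω = 2π × 2765/60 = 289.6 rad/s
τ = P/ω = 31100/289.6 = 107 N·m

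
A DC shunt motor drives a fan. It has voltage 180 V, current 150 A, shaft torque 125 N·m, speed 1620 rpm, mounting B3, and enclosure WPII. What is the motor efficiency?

78.5 %

ω = 2π × 1620/60 = 169.6 rad/s; P_out = τω = 125 × 169.6 = 21200 W
P_in = V·I = 180 × 150 = 27000 W
η = P_out / P_in = 21200 / 27000 = 0.785 = 78.5%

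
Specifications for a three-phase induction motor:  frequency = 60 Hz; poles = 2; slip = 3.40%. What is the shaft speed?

3478 rpm

n_s = 120f/p = 120×60/2 = 3600 rpm
n = n_s(1 − s) = 3600 × (1 − 0.034) = 3478 rpm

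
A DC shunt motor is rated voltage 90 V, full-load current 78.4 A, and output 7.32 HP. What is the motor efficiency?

P_out = 7.32 × 746 = 5461 W
P_in = V·I = 90 × 78.4 = 7056 W
η = P_out / P_in = 5461 / 7056 = 0.774 = 77.4%

77.4 %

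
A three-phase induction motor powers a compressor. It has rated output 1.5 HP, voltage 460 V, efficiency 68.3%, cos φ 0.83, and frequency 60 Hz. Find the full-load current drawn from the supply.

2.48 A

P_out = 1.5 × 746 = 1119 W
P_in = P_out / η = 1119 / 0.683 = 1638 W
I_L = P_in / (√3·V_L·cosφ) = 1638 / (1.732 × 460 × 0.83) = 2.48 A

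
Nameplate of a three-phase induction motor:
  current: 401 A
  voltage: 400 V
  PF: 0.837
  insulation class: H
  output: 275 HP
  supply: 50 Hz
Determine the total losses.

P_in = √3·V·I·cosφ = 1.732×400×401×0.837 = 232529 W
P_out = 275×746 = 205150 W
Losses = P_in − P_out = 232529 − 205150 = 27379 W

27.4 kW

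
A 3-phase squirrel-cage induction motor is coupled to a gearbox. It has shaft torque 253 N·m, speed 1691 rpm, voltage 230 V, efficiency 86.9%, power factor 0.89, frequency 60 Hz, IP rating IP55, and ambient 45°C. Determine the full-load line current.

145 A

ω = 2π×1691/60 = 177.1 rad/s; P_out = τω = 253 × 177.1 = 44806 W
P_in = P_out / η = 44806 / 0.869 = 51560 W
I_L = P_in / (√3·V_L·cosφ) = 51560 / (1.732 × 230 × 0.89) = 145 A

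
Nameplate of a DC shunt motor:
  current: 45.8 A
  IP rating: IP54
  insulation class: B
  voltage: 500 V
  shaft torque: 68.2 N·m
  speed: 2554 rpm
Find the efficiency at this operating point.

79.7 %

ω = 2π × 2554/60 = 267.5 rad/s; P_out = τω = 68.2 × 267.5 = 18244 W
P_in = V·I = 500 × 45.8 = 22900 W
η = P_out / P_in = 18244 / 22900 = 0.797 = 79.7%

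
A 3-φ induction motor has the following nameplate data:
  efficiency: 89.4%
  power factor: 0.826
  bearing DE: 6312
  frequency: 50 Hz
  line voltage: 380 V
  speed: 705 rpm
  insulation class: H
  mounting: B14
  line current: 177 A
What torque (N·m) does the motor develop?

1170 N·m

P_in = √3·V·I·cosφ = 1.732 × 380 × 177 × 0.826 = 96224 W
P_out = η·P_in = 0.894 × 96224 = 86024 W
n = 705 rpm
ω = 2π×705/60 = 73.83 rad/s
τ = P_out/ω = 86024/73.83 = 1170 N·m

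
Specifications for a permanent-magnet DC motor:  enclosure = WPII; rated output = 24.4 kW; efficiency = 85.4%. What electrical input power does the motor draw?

28.6 kW

P_out = 24400 W
P_in = P_out/η = 24400/0.854 = 28571 W = 28.6 kW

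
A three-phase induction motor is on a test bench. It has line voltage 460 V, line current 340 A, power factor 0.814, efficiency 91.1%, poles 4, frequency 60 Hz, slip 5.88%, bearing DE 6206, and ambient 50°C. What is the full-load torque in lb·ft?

835 lb·ft

P_in = √3·V·I·cosφ = 1.732 × 460 × 340 × 0.814 = 220500 W
P_out = η·P_in = 0.911 × 220500 = 200876 W
n_s = 120×60/4 = 1800 rpm; n = 1800×(1−0.0588) = 1694 rpm
ω = 2π×1694/60 = 177.4 rad/s
τ = P_out/ω = 200876/177.4 = 1132 N·m
In lb·ft: 1132/1.356 = 835 lb·ft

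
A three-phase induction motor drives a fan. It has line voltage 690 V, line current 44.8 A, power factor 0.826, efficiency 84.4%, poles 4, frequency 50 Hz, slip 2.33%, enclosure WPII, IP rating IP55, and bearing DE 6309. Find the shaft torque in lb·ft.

179 lb·ft

P_in = √3·V·I·cosφ = 1.732 × 690 × 44.8 × 0.826 = 44224 W
P_out = η·P_in = 0.844 × 44224 = 37325 W
n_s = 120×50/4 = 1500 rpm; n = 1500×(1−0.0233) = 1465 rpm
ω = 2π×1465/60 = 153.4 rad/s
τ = P_out/ω = 37325/153.4 = 243.3 N·m
In lb·ft: 243.3/1.356 = 179 lb·ft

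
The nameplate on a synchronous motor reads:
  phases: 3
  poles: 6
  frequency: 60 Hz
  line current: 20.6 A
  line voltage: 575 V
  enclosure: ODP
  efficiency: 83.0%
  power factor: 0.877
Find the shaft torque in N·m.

P_in = √3·V·I·cosφ = 1.732 × 575 × 20.6 × 0.877 = 17992 W
P_out = η·P_in = 0.83 × 17992 = 14933 W
n = n_s = 120×60/6 = 1200 rpm (synchronous)
ω = 2π×1200/60 = 125.7 rad/s
τ = P_out/ω = 14933/125.7 = 119 N·m

119 N·m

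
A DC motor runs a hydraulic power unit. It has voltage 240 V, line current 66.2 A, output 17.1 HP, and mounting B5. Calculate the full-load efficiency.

P_out = 17.1 × 746 = 12757 W
P_in = V·I = 240 × 66.2 = 15888 W
η = P_out / P_in = 12757 / 15888 = 0.803 = 80.3%

80.3 %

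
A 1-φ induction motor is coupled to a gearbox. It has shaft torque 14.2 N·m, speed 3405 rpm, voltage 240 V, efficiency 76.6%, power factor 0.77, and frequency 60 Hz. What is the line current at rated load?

35.8 A

ω = 2π×3405/60 = 356.6 rad/s; P_out = τω = 14.2 × 356.6 = 5064 W
P_in = P_out / η = 5064 / 0.766 = 6611 W
I = P_in / (V·cosφ) = 6611 / (240 × 0.77) = 35.8 A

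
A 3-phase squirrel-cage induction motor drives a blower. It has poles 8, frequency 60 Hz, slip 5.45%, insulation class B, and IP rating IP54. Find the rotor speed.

n_s = 120f/p = 120×60/8 = 900 rpm
n = n_s(1 − s) = 900 × (1 − 0.0545) = 851 rpm

851 rpm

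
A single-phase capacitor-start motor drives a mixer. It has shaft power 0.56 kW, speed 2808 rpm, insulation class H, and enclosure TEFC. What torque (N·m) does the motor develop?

ω = 2π × 2808/60 = 294.1 rad/s
τ = P/ω = 560/294.1 = 1.9 N·m

1.9 N·m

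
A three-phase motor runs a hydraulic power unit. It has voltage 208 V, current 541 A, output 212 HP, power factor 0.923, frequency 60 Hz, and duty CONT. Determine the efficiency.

P_out = 212 × 746 = 158152 W
P_in = √3·V_L·I_L·cosφ = 1.732 × 208 × 541 × 0.923 = 179891 W
η = P_out / P_in = 158152 / 179891 = 0.879 = 87.9%

87.9 %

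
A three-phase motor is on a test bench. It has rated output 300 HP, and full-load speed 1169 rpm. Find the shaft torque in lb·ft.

P_out = 300 × 746 = 223800 W
ω = 2π × 1169/60 = 122.4 rad/s
τ = P_out/ω = 223800/122.4 = 1828 N·m
In lb·ft: 1828/1.356 = 1350 lb·ft

1350 lb·ft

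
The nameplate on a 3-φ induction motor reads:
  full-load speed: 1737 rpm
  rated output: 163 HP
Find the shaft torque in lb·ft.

493 lb·ft

P_out = 163 × 746 = 121598 W
ω = 2π × 1737/60 = 181.9 rad/s
τ = P_out/ω = 121598/181.9 = 668.5 N·m
In lb·ft: 668.5/1.356 = 493 lb·ft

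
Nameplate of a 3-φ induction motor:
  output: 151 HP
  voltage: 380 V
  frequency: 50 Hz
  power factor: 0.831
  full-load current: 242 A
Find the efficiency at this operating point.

P_out = 151 × 746 = 112646 W
P_in = √3·V_L·I_L·cosφ = 1.732 × 380 × 242 × 0.831 = 132357 W
η = P_out / P_in = 112646 / 132357 = 0.851 = 85.1%

85.1 %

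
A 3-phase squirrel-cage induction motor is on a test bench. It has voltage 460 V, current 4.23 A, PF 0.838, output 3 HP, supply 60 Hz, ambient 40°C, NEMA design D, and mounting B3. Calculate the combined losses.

586 W

P_in = √3·V·I·cosφ = 1.732×460×4.23×0.838 = 2824 W
P_out = 3×746 = 2238 W
Losses = P_in − P_out = 2824 − 2238 = 586 W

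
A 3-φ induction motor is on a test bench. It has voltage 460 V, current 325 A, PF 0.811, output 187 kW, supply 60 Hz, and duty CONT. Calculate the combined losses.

P_in = √3·V·I·cosφ = 1.732×460×325×0.811 = 209995 W
P_out = 187000 W
Losses = P_in − P_out = 209995 − 187000 = 22995 W

23000 W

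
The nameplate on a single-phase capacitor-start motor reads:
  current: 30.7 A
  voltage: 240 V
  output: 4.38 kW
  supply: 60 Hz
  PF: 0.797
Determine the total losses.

1.49 kW

P_in = V·I·cosφ = 240×30.7×0.797 = 5872 W
P_out = 4380 W
Losses = P_in − P_out = 5872 − 4380 = 1492 W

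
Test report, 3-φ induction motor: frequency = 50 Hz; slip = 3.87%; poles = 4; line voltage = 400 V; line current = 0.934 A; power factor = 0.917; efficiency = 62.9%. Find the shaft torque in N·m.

2.47 N·m

P_in = √3·V·I·cosφ = 1.732 × 400 × 0.934 × 0.917 = 593 W
P_out = η·P_in = 0.629 × 593 = 373 W
n_s = 120×50/4 = 1500 rpm; n = 1500×(1−0.0387) = 1442 rpm
ω = 2π×1442/60 = 151 rad/s
τ = P_out/ω = 373/151 = 2.47 N·m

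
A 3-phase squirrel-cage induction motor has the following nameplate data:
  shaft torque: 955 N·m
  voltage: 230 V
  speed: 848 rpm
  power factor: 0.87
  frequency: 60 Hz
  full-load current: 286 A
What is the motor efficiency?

ω = 2π × 848/60 = 88.8 rad/s; P_out = τω = 955 × 88.8 = 84804 W
P_in = √3·V_L·I_L·cosφ = 1.732 × 230 × 286 × 0.87 = 99120 W
η = P_out / P_in = 84804 / 99120 = 0.856 = 85.6%

85.6 %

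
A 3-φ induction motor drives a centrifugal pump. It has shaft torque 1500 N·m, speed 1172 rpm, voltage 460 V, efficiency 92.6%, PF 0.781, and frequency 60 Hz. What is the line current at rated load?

ω = 2π×1172/60 = 122.7 rad/s; P_out = τω = 1500 × 122.7 = 184050 W
P_in = P_out / η = 184050 / 0.926 = 198758 W
I_L = P_in / (√3·V_L·cosφ) = 198758 / (1.732 × 460 × 0.781) = 319 A

319 A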